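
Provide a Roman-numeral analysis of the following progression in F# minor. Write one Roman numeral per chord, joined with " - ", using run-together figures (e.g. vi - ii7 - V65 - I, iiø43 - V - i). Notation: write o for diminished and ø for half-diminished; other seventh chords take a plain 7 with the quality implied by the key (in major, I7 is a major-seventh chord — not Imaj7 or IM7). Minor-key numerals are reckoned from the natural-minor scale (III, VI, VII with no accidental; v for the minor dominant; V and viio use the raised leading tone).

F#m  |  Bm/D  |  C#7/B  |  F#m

i - iv6 - V42 - i

F#m: root F# is the tonic; minor triad there is i.
Bm/D has root B, degree 4 in F# minor, so iv6.
C#7/B has root C#, degree 5 in F# minor, so V42.
F#m has root F#, degree 1 in F# minor, so i.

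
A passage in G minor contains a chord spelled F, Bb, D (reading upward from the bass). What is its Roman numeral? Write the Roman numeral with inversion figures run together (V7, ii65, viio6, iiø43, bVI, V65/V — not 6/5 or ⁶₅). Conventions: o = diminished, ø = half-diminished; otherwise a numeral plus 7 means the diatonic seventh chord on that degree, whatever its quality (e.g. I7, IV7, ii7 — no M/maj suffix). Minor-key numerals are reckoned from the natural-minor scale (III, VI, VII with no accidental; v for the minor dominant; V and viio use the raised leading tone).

Stacked in thirds the chord is Bb-D-F: a major triad on Bb.
In G minor, Bb is the mediant; the diatonic major triad there is III.
With F in the bass the chord is in second inversion, so the figured bass is 64.

III64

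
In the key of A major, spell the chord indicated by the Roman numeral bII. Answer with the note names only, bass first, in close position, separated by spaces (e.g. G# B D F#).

Bb D F

bII is the Neapolitan chord — a major triad on the lowered second degree. In A major that root is Bb.
So the chord is Bb-D-F, a major triad.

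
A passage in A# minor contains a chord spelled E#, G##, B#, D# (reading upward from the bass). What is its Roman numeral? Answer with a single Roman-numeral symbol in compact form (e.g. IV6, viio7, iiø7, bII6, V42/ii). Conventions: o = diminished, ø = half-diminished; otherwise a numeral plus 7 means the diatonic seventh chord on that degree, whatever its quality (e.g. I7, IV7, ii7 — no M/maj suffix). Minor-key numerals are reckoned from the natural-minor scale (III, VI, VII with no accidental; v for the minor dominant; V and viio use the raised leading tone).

The pitches E#-G##-B#-D# form a dominant seventh chord rooted on E#.
In A# minor, E# is the dominant; the diatonic dominant seventh chord there is V7.

V7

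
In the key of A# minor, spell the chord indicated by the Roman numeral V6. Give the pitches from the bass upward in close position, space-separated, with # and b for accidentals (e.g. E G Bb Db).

G## B# E#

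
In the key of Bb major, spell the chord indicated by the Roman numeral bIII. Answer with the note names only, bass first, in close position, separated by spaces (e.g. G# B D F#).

bIII is a major triad on the lowered third degree, borrowed from the parallel minor. In Bb major that root is Db.
So the chord is Db-F-Ab.

Db F Ab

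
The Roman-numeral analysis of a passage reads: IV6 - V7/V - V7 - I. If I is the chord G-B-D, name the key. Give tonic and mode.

G major

The anchor chord is a major triad on G, labeled I.
If G is scale degree 1 and the mode makes that degree carry a major triad, the tonic is G and the mode is major.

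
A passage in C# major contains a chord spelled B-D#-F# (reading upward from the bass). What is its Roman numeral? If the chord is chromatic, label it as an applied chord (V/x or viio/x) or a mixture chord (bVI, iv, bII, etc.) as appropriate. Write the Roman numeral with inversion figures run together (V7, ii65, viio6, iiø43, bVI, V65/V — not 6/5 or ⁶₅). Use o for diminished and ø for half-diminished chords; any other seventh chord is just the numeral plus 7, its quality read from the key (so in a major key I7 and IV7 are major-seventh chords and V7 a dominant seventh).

bVII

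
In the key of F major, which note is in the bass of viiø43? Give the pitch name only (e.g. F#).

Bb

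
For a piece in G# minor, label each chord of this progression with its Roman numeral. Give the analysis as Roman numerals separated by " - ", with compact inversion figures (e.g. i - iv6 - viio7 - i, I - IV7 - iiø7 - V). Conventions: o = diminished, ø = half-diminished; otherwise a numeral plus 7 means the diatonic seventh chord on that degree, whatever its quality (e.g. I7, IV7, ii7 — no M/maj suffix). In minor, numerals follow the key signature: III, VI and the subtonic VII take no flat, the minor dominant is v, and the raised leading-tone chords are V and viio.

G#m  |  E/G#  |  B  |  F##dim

G#m: minor triad on G# = scale degree 1 → i.
E/G# has root E, degree 6 in G# minor, so VI6.
B: major triad on B = scale degree 3 → III.
F##dim has root F##, degree 7 in G# minor, so viio.

i - VI6 - III - viio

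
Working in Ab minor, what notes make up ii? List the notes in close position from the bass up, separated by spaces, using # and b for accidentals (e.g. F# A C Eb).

ii is the minor supertonic, borrowed from the parallel major (the Dorian ii). In Ab minor that root is Bb.
So the chord is Bb-Db-F.

Bb Db F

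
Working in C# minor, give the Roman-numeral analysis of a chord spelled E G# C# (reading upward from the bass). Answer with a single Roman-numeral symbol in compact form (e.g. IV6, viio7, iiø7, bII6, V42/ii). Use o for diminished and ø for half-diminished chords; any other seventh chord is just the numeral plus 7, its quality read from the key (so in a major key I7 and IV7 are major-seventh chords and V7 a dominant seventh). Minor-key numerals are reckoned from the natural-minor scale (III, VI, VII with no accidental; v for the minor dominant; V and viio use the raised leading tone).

The pitches C#-E-G# form a minor triad rooted on C#.
In C# minor, C# is the tonic; the diatonic minor triad there is i.
With E in the bass the chord is in first inversion, so the figured bass is 6.

i6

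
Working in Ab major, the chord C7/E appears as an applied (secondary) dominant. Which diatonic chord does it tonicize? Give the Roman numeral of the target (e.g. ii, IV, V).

The chord is a dominant seventh chord on C.
A dominant resolves down a perfect fifth: C → F. In Ab major, F is scale degree 6, i.e. vi.

vi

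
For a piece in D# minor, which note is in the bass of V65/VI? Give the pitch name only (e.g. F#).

A#

The applied chord V65/VI is rooted on F#: F#-A#-C#-E.
The figure 65 means first inversion — the third is in the bass.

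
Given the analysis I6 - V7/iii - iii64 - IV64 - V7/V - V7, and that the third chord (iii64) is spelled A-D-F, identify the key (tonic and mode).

The chord Dm/A is a minor triad rooted on D; its label is iii64.
Counting down 2 scale steps from D places the tonic on Bb; a minor triad on degree 3 is diatonic only in major.

Bb major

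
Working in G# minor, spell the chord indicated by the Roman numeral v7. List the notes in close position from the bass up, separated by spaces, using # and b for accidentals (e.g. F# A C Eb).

D# F# A# C#

The numeral's case and figure indicate a minor seventh chord. In G# minor its root, scale degree 5, is D#.
Stacking thirds from D# gives D#-F#-A#-C#.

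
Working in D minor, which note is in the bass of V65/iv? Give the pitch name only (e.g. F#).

F#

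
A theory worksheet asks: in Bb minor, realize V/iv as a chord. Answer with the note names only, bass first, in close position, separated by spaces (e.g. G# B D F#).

Bb D F

V/iv is a secondary dominant — the dominant triad of iv. iv in Bb minor is Eb, so the applied chord's root is Bb, a perfect fifth above.
Building a major triad on Bb gives Bb-D-F.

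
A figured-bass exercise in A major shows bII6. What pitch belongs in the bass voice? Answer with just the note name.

bII in A major has root Bb; the chord is Bb-D-F.
The figure 6 means first inversion — the third is in the bass.

D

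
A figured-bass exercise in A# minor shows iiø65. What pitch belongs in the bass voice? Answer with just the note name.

D#

iiø in A# minor has root B#; the chord is B#-D#-F#-A#.
The figure 65 means first inversion — the third is in the bass.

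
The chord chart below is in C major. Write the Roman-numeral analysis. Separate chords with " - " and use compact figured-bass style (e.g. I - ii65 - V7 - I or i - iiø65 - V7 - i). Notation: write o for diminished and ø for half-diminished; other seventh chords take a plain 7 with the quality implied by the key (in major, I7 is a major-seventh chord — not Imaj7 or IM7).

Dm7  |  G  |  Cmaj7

Dm7: minor seventh chord on D = scale degree 2 → ii7.
G: root G is the dominant; major triad there is V.
Cmaj7 has root C, degree 1 in C major, so I7.

ii7 - V - I7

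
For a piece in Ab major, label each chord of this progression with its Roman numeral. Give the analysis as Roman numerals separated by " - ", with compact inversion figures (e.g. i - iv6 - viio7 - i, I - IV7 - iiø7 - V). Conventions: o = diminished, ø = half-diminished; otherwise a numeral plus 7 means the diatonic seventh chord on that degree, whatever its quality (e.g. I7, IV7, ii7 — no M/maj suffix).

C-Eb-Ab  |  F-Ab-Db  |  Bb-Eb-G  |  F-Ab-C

C-Eb-Ab: root Ab is the tonic; major triad there is I6.
F-Ab-Db: major triad on Db = scale degree 4 → IV6.
Bb-Eb-G: root Eb is the dominant; major triad there is V64.
F-Ab-C: root F is the submediant; minor triad there is vi.

I6 - IV6 - V64 - vi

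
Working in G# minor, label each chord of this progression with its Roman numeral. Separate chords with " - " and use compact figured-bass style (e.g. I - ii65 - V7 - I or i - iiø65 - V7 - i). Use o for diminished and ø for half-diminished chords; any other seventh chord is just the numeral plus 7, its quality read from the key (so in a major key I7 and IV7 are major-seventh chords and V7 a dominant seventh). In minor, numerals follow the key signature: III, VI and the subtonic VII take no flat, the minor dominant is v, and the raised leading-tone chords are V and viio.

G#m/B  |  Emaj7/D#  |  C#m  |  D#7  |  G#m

G#m/B has root G#, degree 1 in G# minor, so i6.
Emaj7/D#: major seventh chord on E = scale degree 6 → VI42.
C#m has root C#, degree 4 in G# minor, so iv.
D#7: root D# is the dominant; dominant seventh chord there is V7.
G#m: minor triad on G# = scale degree 1 → i.

i6 - VI42 - iv - V7 - i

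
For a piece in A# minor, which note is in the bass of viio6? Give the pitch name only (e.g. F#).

B#

viio in A# minor has root G##; the chord is G##-B#-D#.
The figure 6 means first inversion — the third is in the bass.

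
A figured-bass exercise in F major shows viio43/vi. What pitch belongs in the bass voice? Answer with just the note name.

G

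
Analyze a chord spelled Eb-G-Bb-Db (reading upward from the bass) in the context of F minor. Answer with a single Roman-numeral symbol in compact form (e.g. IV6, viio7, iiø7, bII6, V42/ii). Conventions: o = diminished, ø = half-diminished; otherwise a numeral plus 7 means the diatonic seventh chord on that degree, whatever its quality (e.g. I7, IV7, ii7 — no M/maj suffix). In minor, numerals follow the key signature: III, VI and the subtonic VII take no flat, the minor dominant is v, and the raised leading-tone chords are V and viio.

The pitches Eb-G-Bb-Db form a dominant seventh chord rooted on Eb.
In F minor, Eb is the subtonic; the diatonic dominant seventh chord there is VII7.

VII7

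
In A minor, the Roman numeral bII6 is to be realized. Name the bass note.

D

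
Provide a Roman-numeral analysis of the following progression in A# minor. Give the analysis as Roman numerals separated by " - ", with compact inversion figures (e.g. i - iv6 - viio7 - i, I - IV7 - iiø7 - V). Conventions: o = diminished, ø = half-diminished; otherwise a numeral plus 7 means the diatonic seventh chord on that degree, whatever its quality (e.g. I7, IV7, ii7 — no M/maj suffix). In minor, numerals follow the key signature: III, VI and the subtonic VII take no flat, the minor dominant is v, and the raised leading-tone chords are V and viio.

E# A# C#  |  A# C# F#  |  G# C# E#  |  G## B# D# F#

i64 - VI6 - III64 - viio7

E#-A#-C#: root A# is the tonic; minor triad there is i64.
A#-C#-F#: major triad on F# = scale degree 6 → VI6.
G#-C#-E# has root C#, degree 3 in A# minor, so III64.
G##-B#-D#-F# has root G##, degree 7 in A# minor, so viio7.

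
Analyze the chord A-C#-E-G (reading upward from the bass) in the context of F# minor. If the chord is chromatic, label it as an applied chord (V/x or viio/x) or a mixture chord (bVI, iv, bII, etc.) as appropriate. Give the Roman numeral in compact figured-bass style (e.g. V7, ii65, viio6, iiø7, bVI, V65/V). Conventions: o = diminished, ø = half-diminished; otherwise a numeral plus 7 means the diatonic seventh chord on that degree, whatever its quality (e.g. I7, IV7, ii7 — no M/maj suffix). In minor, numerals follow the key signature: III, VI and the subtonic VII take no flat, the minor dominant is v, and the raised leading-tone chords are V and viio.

V7/VI

Stacked in thirds the chord is A-C#-E-G: a dominant seventh chord on A.
A is not a diatonic chord root with this quality in F# minor, but it lies a perfect fifth above D (VI), so the chord functions as an applied dominant of VI.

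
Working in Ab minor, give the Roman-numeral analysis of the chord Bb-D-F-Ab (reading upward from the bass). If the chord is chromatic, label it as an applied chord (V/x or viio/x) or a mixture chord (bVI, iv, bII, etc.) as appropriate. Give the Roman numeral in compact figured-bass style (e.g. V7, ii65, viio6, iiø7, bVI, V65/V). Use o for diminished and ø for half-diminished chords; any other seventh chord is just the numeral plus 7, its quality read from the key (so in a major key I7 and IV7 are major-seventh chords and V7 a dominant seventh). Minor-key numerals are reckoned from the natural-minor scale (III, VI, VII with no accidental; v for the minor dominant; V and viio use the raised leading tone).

Stacked in thirds the chord is Bb-D-F-Ab: a dominant seventh chord on Bb.
Bb is not a diatonic chord root with this quality in Ab minor, but it lies a perfect fifth above Eb (V), so the chord functions as an applied dominant of V.

V7/V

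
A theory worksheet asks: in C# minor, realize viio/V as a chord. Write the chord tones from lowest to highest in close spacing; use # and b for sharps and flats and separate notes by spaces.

viio/V is a secondary leading-tone chord. The target V is G# in C# minor; the applied chord is rooted a semitone below, on F##.
Building a diminished triad on F## gives F##-A#-C#.

F## A# C#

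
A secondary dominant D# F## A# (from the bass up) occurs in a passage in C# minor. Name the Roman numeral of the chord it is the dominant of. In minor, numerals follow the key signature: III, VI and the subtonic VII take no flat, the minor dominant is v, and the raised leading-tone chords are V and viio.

The chord is a major triad on D#.
A dominant resolves down a perfect fifth: D# → G#. In C# minor, G# is scale degree 5, i.e. V.

V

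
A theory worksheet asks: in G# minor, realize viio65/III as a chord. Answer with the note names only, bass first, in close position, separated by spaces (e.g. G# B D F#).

viio65/III is a secondary leading-tone chord. The target III is B in G# minor; the applied chord is rooted a semitone below, on A#.
Building a fully diminished seventh chord on A# gives A#-C#-E-G.
With the 65 figure the chord is in first inversion; from the bass C# upward in close position it reads C#-E-G-A#.

C# E G A#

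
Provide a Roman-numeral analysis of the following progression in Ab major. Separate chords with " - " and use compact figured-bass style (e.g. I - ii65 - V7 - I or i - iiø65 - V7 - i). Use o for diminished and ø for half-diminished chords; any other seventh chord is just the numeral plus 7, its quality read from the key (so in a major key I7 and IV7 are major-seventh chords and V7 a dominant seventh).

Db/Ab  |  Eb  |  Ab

IV64 - V - I

Db/Ab: root Db is the subdominant; major triad there is IV64.
Eb: major triad on Eb = scale degree 5 → V.
Ab: major triad on Ab = scale degree 1 → I.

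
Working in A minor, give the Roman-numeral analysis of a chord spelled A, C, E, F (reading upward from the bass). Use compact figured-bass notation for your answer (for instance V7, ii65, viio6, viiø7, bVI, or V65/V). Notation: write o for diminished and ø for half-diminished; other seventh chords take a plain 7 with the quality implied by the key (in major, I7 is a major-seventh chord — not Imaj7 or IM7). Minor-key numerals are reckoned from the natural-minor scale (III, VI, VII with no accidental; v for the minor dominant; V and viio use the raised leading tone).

VI65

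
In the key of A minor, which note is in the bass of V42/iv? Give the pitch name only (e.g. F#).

G

The applied chord V42/iv is rooted on A: A-C#-E-G.
The figure 42 means third inversion — the seventh is in the bass.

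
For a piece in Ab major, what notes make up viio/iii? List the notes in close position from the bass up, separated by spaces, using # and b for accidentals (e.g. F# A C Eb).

B D F

The slash marks an applied leading-tone chord: viio of iii. In Ab major, iii is C, so the leading tone to it is B, a half step below.
Building a diminished triad on B gives B-D-F.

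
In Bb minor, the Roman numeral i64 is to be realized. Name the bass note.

i in Bb minor has root Bb; the chord is Bb-Db-F.
The figure 64 means second inversion — the fifth is in the bass.

F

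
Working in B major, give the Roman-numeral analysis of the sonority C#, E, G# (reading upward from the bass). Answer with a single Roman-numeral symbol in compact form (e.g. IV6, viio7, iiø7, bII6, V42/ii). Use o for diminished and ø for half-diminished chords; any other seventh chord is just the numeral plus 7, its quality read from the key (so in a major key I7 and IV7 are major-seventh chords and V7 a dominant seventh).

ii

The pitches C#-E-G# form a minor triad rooted on C#.
In B major, C# is the supertonic; the diatonic minor triad there is ii.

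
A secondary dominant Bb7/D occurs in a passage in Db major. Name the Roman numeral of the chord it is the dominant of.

The chord is a dominant seventh chord on Bb.
A dominant resolves down a perfect fifth: Bb → Eb. In Db major, Eb is scale degree 2, i.e. ii.

ii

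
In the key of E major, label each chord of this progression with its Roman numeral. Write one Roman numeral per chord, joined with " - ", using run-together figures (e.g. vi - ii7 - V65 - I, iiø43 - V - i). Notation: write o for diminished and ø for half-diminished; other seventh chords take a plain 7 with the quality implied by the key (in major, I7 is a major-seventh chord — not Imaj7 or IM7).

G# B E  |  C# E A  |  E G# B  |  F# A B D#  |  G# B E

I6 - IV6 - I - V43 - I6

G#-B-E has root E, degree 1 in E major, so I6.
C#-E-A: root A is the subdominant; major triad there is IV6.
E-G#-B has root E, degree 1 in E major, so I.
F#-A-B-D#: root B is the dominant; dominant seventh chord there is V43.
G#-B-E has root E, degree 1 in E major, so I6.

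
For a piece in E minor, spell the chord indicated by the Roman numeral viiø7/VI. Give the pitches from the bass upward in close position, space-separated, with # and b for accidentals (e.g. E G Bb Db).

B D F A

viiø7/VI is a secondary leading-tone chord. The target VI is C in E minor; the applied chord is rooted a semitone below, on B.
Building a half-diminished seventh chord on B gives B-D-F-A.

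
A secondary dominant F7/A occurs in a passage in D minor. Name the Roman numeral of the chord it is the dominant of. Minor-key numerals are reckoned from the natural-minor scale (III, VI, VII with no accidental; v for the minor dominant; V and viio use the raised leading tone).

The chord is a dominant seventh chord on F.
A dominant resolves down a perfect fifth: F → Bb. In D minor, Bb is scale degree 6, i.e. VI.

VI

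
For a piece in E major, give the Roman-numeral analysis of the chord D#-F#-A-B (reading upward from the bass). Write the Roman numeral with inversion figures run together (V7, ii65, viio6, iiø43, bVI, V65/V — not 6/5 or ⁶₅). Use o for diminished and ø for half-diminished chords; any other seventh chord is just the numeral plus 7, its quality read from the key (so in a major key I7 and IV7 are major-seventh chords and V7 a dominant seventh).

V65

Stacked in thirds the chord is B-D#-F#-A: a dominant seventh chord on B.
In E major, B is the dominant; the diatonic dominant seventh chord there is V7.
With D# in the bass the chord is in first inversion, so the figured bass is 65.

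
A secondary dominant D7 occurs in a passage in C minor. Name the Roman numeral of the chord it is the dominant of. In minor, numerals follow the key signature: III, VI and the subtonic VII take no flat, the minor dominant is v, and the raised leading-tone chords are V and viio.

V

The chord is a dominant seventh chord on D.
A dominant resolves down a perfect fifth: D → G. In C minor, G is scale degree 5, i.e. V.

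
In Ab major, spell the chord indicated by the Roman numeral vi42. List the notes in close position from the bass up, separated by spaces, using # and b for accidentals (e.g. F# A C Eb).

Eb F Ab C

In Ab major, the submediant is F, and the diatonic chord built there is a minor seventh chord.
Stacking thirds from F gives F-Ab-C-Eb.
The figured bass 42 indicates third inversion, placing the seventh (Eb) in the bass: Eb-F-Ab-C.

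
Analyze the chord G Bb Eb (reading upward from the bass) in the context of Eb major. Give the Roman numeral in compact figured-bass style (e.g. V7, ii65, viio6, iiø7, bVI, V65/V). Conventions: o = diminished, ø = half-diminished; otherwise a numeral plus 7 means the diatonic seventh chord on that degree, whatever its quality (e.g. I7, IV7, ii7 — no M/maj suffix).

The pitches Eb-G-Bb form a major triad rooted on Eb.
In Eb major, Eb is the tonic; the diatonic major triad there is I.
With G in the bass the chord is in first inversion, so the figured bass is 6.

I6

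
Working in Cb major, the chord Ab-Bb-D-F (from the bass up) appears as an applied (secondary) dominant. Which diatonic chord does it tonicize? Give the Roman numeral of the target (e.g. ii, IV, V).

The chord is a dominant seventh chord on Bb.
A dominant resolves down a perfect fifth: Bb → Eb. In Cb major, Eb is scale degree 3, i.e. iii.

iii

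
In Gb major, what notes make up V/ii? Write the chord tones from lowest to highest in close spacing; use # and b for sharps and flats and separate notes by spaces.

V/ii is a secondary dominant — the dominant triad of ii. ii in Gb major is Ab, so the applied chord's root is Eb, a perfect fifth above.
Building a major triad on Eb gives Eb-G-Bb.

Eb G Bb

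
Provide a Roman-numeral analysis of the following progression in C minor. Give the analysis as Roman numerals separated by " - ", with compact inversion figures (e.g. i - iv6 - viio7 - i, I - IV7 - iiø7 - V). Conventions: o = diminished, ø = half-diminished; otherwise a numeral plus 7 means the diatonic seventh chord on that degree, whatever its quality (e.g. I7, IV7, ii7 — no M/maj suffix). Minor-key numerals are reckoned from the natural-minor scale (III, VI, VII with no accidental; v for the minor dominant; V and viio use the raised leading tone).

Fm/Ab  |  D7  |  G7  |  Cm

Fm/Ab: root F is the subdominant; minor triad there is iv6.
D7 is the secondary dominant of V (dominant seventh chord on D): V7/V.
G7: dominant seventh chord on G = scale degree 5 → V7.
Cm: minor triad on C = scale degree 1 → i.

iv6 - V7/V - V7 - i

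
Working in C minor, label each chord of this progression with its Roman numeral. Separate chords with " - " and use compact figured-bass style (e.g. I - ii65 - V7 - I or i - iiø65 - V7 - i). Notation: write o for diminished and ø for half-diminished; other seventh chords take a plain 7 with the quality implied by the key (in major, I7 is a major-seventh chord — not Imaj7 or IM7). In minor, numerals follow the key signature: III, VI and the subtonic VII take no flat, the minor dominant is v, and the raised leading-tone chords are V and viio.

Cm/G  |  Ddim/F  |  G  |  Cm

i64 - iio6 - V - i

Cm/G: root C is the tonic; minor triad there is i64.
Ddim/F has root D, degree 2 in C minor, so iio6.
G: root G is the dominant; major triad there is V.
Cm: root C is the tonic; minor triad there is i.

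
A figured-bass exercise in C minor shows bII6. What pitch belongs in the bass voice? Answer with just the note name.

bII in C minor has root Db; the chord is Db-F-Ab.
The figure 6 means first inversion — the third is in the bass.

F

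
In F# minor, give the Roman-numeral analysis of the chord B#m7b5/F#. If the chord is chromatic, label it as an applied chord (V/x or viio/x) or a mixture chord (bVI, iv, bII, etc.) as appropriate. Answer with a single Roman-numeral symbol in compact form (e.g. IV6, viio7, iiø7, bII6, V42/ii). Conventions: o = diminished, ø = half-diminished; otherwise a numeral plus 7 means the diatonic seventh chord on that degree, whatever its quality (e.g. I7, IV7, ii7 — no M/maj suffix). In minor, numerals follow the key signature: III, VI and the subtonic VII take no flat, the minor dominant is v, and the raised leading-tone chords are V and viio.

Stacked in thirds the chord is B#-D#-F#-A#: a half-diminished seventh chord on B#.
B# sits a half step below C# (V in F# minor); a diminished chord there is the applied leading-tone chord of V.
With F# in the bass the chord is in second inversion, so the figured bass is 43.

viiø43/V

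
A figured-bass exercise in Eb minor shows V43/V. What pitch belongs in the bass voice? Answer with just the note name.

The applied chord V43/V is rooted on F: F-A-C-Eb.
The figure 43 means second inversion — the fifth is in the bass.

C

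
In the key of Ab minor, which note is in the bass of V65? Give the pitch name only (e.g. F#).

G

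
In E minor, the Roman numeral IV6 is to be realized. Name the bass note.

IV in E minor has root A; the chord is A-C#-E.
The figure 6 means first inversion — the third is in the bass.

C#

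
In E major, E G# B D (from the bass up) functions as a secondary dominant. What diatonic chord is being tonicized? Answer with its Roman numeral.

The chord is a dominant seventh chord on E.
A dominant resolves down a perfect fifth: E → A. In E major, A is scale degree 4, i.e. IV.

IV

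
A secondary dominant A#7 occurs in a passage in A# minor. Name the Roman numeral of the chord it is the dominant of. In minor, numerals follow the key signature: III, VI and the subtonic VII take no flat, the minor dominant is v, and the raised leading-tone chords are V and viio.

iv

The chord is a dominant seventh chord on A#.
A dominant resolves down a perfect fifth: A# → D#. In A# minor, D# is scale degree 4, i.e. iv.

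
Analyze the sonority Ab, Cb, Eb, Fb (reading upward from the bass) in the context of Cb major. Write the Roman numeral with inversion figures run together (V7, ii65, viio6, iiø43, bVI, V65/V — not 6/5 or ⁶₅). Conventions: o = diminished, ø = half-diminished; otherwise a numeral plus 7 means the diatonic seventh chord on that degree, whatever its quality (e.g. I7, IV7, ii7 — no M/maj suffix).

IV65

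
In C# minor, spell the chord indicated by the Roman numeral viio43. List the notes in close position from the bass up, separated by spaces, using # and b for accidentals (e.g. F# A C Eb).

F# A B# D#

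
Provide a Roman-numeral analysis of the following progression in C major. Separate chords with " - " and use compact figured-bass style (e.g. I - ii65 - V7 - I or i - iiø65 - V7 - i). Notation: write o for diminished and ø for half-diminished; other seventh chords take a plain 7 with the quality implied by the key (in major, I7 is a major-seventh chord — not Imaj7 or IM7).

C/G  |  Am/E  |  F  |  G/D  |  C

I64 - vi64 - IV - V64 - I

C/G: root C is the tonic; major triad there is I64.
Am/E: minor triad on A = scale degree 6 → vi64.
F: root F is the subdominant; major triad there is IV.
G/D: root G is the dominant; major triad there is V64.
C has root C, degree 1 in C major, so I.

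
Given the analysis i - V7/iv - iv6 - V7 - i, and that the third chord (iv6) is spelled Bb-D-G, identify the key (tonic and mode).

D minor

iv6 is given as Bb-D-G — a minor triad with root G.
If G is scale degree 4 and the mode makes that degree carry a minor triad, the tonic is D and the mode is minor.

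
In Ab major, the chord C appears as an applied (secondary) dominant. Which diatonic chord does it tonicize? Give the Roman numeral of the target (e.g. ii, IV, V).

vi

The chord is a major triad on C.
A dominant resolves down a perfect fifth: C → F. In Ab major, F is scale degree 6, i.e. vi.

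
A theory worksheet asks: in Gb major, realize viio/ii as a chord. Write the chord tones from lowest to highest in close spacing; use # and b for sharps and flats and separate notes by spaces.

G Bb Db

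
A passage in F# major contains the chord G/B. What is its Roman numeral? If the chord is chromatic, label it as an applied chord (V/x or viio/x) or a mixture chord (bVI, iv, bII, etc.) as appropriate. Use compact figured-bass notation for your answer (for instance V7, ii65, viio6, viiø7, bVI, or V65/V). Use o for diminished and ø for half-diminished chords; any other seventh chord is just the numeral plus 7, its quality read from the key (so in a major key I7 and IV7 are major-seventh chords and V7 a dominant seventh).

Stacked in thirds the chord is G-B-D: a major triad on G.
G is the lowered second degree of F# major (diatonic 2 would be G#). This is the Neapolitan sixth — a major triad on the lowered second degree, here in its customary first inversion.
With B in the bass the chord is in first inversion, so the figured bass is 6.

bII6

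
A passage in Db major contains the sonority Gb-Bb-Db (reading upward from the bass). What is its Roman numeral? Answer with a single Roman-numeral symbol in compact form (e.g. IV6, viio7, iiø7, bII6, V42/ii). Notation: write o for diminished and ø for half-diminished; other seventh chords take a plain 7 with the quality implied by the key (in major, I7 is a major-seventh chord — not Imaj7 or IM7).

IV

The pitches Gb-Bb-Db form a major triad rooted on Gb.
In Db major, Gb is the subdominant; the diatonic major triad there is IV.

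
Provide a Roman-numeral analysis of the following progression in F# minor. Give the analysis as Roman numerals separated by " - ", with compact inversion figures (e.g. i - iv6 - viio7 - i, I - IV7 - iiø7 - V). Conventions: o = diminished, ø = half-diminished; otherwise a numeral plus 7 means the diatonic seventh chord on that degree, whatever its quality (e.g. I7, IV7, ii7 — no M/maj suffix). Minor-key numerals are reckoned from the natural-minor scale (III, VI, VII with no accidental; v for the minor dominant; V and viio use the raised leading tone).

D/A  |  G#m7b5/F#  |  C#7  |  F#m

D/A has root D, degree 6 in F# minor, so VI64.
G#m7b5/F# has root G#, degree 2 in F# minor, so iiø42.
C#7: root C# is the dominant; dominant seventh chord there is V7.
F#m has root F#, degree 1 in F# minor, so i.

VI64 - iiø42 - V7 - i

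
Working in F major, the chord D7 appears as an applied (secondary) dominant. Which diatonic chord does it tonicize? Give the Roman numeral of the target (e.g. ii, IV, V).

ii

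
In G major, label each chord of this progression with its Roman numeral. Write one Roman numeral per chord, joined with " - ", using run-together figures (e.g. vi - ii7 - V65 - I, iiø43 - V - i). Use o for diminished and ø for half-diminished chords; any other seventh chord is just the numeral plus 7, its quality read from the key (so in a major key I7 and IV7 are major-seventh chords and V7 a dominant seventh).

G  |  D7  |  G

I - V7 - I

G has root G, degree 1 in G major, so I.
D7: dominant seventh chord on D = scale degree 5 → V7.
G: major triad on G = scale degree 1 → I.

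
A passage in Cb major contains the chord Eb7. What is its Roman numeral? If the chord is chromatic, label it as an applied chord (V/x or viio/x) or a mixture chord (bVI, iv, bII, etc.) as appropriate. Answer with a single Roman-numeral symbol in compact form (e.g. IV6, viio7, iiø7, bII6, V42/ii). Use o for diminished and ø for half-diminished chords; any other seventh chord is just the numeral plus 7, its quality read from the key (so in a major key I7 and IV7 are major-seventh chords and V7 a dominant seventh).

The pitches Eb-G-Bb-Db form a dominant seventh chord rooted on Eb.
Eb is not a diatonic chord root with this quality in Cb major, but it lies a perfect fifth above Ab (vi), so the chord functions as an applied dominant of vi.

V7/vi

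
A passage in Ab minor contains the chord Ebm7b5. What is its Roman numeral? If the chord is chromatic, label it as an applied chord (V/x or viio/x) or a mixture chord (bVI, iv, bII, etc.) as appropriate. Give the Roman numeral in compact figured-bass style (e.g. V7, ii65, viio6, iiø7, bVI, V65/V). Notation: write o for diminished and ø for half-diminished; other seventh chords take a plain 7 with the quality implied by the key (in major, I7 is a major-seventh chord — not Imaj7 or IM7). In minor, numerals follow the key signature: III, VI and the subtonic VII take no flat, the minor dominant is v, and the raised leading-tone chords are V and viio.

viiø7/VI

Stacked in thirds the chord is Eb-Gb-Bbb-Db: a half-diminished seventh chord on Eb.
Eb sits a half step below Fb (VI in Ab minor); a diminished chord there is the applied leading-tone chord of VI.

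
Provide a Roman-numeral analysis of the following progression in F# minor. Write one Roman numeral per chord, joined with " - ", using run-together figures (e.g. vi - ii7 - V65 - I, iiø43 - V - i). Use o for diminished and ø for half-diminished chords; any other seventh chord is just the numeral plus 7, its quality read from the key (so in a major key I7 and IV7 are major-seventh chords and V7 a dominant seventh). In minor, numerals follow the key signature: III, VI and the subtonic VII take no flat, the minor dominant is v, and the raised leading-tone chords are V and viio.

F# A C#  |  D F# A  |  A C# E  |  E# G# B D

i - VI - III - viio7

F#-A-C# has root F#, degree 1 in F# minor, so i.
D-F#-A: major triad on D = scale degree 6 → VI.
A-C#-E has root A, degree 3 in F# minor, so III.
E#-G#-B-D: fully diminished seventh chord on E# = scale degree 7 → viio7.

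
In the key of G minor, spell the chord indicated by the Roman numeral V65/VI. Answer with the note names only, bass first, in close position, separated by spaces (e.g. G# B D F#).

D F Ab Bb

The slash means an applied dominant: we want the dominant of VI. In G minor, VI is Eb major, and its dominant is built on Bb.
Building a dominant seventh chord on Bb gives Bb-D-F-Ab.
With the 65 figure the chord is in first inversion; from the bass D upward in close position it reads D-F-Ab-Bb.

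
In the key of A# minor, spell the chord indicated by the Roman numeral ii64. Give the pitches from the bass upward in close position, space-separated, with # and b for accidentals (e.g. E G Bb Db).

ii64 is the minor supertonic, borrowed from the parallel major (the Dorian ii). In A# minor that root is B#.
So the chord is B#-D#-F##.
With the 64 figure the chord is in second inversion; from the bass F## upward in close position it reads F##-B#-D#.

F## B# D#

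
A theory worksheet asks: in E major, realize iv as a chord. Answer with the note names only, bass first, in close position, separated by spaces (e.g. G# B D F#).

Scale degree 4 in E major is A; here the chord built on it is altered to a minor triad. iv is the minor subdominant, borrowed from the parallel minor.
So the chord is A-C-E.

A C E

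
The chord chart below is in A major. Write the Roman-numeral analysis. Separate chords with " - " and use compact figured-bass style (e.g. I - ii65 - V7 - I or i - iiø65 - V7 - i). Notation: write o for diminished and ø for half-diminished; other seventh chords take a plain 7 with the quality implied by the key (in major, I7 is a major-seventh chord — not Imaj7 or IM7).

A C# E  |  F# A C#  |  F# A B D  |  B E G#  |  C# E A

A-C#-E: root A is the tonic; major triad there is I.
F#-A-C# has root F#, degree 6 in A major, so vi.
F#-A-B-D has root B, degree 2 in A major, so ii43.
B-E-G# has root E, degree 5 in A major, so V64.
C#-E-A has root A, degree 1 in A major, so I6.

I - vi - ii43 - V64 - I6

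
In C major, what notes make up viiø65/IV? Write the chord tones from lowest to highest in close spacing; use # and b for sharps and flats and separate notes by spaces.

The slash marks an applied leading-tone chord: viio of IV. In C major, IV is F, so the leading tone to it is E, a half step below.
Building a half-diminished seventh chord on E gives E-G-Bb-D.
The figured bass 65 indicates first inversion, placing the third (G) in the bass: G-Bb-D-E.

G Bb D E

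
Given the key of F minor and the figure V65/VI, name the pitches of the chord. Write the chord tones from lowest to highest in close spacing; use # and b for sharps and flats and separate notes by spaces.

The slash means an applied dominant: we want the dominant of VI. In F minor, VI is Db major, and its dominant is built on Ab.
Building a dominant seventh chord on Ab gives Ab-C-Eb-Gb.
With the 65 figure the chord is in first inversion; from the bass C upward in close position it reads C-Eb-Gb-Ab.

C Eb Gb Ab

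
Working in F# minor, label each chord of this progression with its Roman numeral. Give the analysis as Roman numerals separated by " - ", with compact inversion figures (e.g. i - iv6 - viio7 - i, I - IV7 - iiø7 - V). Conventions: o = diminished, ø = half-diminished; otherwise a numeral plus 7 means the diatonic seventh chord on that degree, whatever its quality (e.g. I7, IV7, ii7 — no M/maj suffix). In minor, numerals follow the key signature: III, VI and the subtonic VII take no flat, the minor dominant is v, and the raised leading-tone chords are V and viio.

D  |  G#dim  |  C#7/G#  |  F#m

VI - iio - V43 - i

D has root D, degree 6 in F# minor, so VI.
G#dim has root G#, degree 2 in F# minor, so iio.
C#7/G#: dominant seventh chord on C# = scale degree 5 → V43.
F#m: root F# is the tonic; minor triad there is i.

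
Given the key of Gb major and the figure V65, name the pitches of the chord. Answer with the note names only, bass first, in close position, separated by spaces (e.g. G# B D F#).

The numeral's case and figure indicate a dominant seventh chord. In Gb major its root, the dominant, is Db.
Stacking thirds from Db gives Db-F-Ab-Cb.
With the 65 figure the chord is in first inversion; from the bass F upward in close position it reads F-Ab-Cb-Db.

F Ab Cb Db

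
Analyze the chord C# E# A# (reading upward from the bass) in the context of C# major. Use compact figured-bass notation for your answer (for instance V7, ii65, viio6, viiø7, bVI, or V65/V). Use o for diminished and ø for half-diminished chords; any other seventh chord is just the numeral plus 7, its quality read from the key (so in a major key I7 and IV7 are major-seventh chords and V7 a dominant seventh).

vi6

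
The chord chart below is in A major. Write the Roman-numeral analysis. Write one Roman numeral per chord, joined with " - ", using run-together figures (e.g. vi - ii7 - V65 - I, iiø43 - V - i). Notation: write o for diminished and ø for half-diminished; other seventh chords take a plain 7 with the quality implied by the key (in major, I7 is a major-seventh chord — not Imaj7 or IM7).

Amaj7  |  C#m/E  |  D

I7 - iii6 - IV

Amaj7: root A is the tonic; major seventh chord there is I7.
C#m/E has root C#, degree 3 in A major, so iii6.
D has root D, degree 4 in A major, so IV.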